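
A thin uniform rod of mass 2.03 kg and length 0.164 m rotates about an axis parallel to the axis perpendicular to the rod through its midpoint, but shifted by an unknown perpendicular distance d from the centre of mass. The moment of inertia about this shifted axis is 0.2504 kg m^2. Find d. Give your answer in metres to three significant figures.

0.348

About the centre-of-mass axis, I_cm = (1/12)ML² = (1/12)(2.03)(0.164)² = 0.0045499 kg m^2.
Parallel axis theorem: I = I_cm + Md², so Md² = 0.2504 − 0.0045499 = 0.24585 kg m^2.
d = √(0.24585 / 2.03) = 0.34801 m.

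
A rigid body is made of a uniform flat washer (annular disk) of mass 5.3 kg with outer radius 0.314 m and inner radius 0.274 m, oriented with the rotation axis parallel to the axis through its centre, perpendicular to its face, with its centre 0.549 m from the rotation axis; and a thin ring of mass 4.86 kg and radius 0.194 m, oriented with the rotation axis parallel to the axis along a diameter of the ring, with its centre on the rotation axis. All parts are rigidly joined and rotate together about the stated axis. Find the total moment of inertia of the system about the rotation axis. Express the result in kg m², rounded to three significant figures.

Annular disk: I_cm = (1/2)M(R²+r²) = (1/2)(5.3)[(0.314)² + (0.274)²] = 0.46023 kg m²; centre at d = 0.549 m, so I = I_cm + Md² gives I = 0.46023 + (5.3)(0.549)² = 2.0577 kg m².
Thin ring: I_cm = (1/2)MR² = (1/2)(4.86)(0.194)² = 0.091455 kg m²; axis through the centre, so I = 0.091455 kg m².
Total I = 2.0577 + 0.091455 = 2.1491 kg m².

2.15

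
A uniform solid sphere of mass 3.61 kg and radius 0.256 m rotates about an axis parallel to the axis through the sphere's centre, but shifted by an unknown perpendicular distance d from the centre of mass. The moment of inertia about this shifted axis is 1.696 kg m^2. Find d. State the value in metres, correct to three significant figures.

About the centre-of-mass axis, I_cm = (2/5)MR² = (2/5)(3.61)(0.256)² = 0.094634 kg m^2.
Parallel axis theorem: I = I_cm + Md², so Md² = 1.696 − 0.094634 = 1.6014 kg m^2.
d = √(1.6014 / 3.61) = 0.66603 m.

0.666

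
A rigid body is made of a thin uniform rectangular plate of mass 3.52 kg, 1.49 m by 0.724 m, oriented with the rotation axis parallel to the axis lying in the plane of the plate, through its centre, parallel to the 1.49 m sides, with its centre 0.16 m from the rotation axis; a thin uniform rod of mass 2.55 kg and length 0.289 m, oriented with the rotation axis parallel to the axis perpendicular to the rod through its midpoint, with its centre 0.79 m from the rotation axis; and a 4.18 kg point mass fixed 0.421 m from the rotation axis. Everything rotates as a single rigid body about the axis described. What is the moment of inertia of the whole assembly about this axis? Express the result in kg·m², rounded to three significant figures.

Rectangular plate: I_cm = (1/12)Mb² = (1/12)(3.52)(0.724)² = 0.15376 kg·m²; centre at d = 0.16 m, so the parallel axis theorem gives I = 0.15376 + (3.52)(0.16)² = 0.24387 kg·m².
Thin rod: I_cm = (1/12)ML² = (1/12)(2.55)(0.289)² = 0.017748 kg·m²; centre at d = 0.79 m, so the parallel axis theorem gives I = 0.017748 + (2.55)(0.79)² = 1.6092 kg·m².
Point mass: I_cm = 0; centre at d = 0.421 m, so the parallel axis theorem gives I = 0 + (4.18)(0.421)² = 0.74087 kg·m².
Total I = 0.24387 + 1.6092 + 0.74087 = 2.5939 kg·m².

2.59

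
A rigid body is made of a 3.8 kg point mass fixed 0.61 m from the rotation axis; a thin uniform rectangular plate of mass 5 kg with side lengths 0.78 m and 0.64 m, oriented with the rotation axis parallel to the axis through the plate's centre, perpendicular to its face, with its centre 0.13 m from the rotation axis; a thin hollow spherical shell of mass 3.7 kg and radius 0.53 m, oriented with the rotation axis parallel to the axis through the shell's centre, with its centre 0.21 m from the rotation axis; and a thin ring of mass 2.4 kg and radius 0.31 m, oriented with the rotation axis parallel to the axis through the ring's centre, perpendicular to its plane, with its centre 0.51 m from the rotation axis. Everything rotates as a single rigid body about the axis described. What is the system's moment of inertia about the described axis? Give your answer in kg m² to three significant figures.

3.63

Point mass: I_cm = 0; centre at d = 0.61 m, so the parallel axis theorem gives I = 0 + (3.8)(0.61)² = 1.414 kg m².
Rectangular plate: I_cm = (1/12)M(a²+b²) = (1/12)(5)[(0.78)² + (0.64)²] = 0.42417 kg m²; centre at d = 0.13 m, so the parallel axis theorem gives I = 0.42417 + (5)(0.13)² = 0.50867 kg m².
Spherical shell: I_cm = (2/3)MR² = (2/3)(3.7)(0.53)² = 0.69289 kg m²; centre at d = 0.21 m, so the parallel axis theorem gives I = 0.69289 + (3.7)(0.21)² = 0.85606 kg m².
Thin ring: I_cm = MR² = (2.4)(0.31)² = 0.23064 kg m²; centre at d = 0.51 m, so the parallel axis theorem gives I = 0.23064 + (2.4)(0.51)² = 0.85488 kg m².
Total I = 1.414 + 0.50867 + 0.85606 + 0.85488 = 3.6336 kg m².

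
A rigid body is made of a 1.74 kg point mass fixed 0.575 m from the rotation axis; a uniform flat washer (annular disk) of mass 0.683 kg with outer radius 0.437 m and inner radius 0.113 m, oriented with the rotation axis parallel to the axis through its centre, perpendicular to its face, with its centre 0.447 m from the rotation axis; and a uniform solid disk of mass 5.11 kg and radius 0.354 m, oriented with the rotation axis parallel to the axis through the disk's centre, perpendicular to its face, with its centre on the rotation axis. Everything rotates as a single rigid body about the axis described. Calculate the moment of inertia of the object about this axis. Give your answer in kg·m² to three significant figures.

Point mass: I_cm = 0; centre at d = 0.575 m, so the parallel axis theorem gives I = 0 + (1.74)(0.575)² = 0.57529 kg·m².
Annular disk: I_cm = (1/2)M(R²+r²) = (1/2)(0.683)[(0.437)² + (0.113)²] = 0.069577 kg·m²; centre at d = 0.447 m, so the parallel axis theorem gives I = 0.069577 + (0.683)(0.447)² = 0.20605 kg·m².
Solid disk: I_cm = (1/2)MR² = (1/2)(5.11)(0.354)² = 0.32018 kg·m²; axis through the centre, so I = 0.32018 kg·m².
Total I = 0.57529 + 0.20605 + 0.32018 = 1.1015 kg·m².

1.10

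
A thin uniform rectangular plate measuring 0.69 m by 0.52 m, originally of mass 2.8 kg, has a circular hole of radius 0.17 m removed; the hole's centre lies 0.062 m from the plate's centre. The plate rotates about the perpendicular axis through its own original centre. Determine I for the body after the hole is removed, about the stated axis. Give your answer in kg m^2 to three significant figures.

0.161

Unpierced body about its centre: I₀ = (1/12)M(a²+b²) = (1/12)(2.8)[(0.69)² + (0.52)²] = 0.17418 kg m^2.
The removed disk has mass m = M·πr²/(ab) = (2.8)·π(0.17)²/(0.69·0.52) = 0.70852 kg (same uniform areal density).
Its moment of inertia about the rotation axis (parallel-axis theorem): I_hole = (1/2)mr² + md² = (1/2)(0.70852)(0.17)² + (0.70852)(0.062)² = 0.012962 kg m^2.
Treating the hole as negative mass, I = I₀ − I_hole = 0.17418 − 0.012962 = 0.16122 kg m^2.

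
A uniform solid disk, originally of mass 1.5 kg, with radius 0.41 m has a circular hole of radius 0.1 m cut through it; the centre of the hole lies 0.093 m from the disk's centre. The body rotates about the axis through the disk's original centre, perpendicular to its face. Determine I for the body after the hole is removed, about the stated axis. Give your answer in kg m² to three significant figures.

Unpierced body about its centre: I₀ = (1/2)MR² = (1/2)(1.5)(0.41)² = 0.12607 kg m².
The removed disk has mass m = M·(r/R)² = (1.5)(0.1/0.41)² = 0.089233 kg (same uniform areal density).
Its moment of inertia about the rotation axis (parallel-axis theorem): I_hole = (1/2)mr² + md² = (1/2)(0.089233)(0.1)² + (0.089233)(0.093)² = 0.0012179 kg m².
Treating the hole as negative mass, I = I₀ − I_hole = 0.12607 − 0.0012179 = 0.12486 kg m².

0.125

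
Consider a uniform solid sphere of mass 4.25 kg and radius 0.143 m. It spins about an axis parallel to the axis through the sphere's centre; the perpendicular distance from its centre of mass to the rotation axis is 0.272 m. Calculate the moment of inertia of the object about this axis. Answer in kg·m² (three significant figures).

I_cm = (2/5)MR² = (2/5)(4.25)(0.143)² = 0.034763 kg·m²; centre at d = 0.272 m, so I = I_cm + Md² gives I = 0.034763 + (4.25)(0.272)² = 0.3492 kg·m².

0.349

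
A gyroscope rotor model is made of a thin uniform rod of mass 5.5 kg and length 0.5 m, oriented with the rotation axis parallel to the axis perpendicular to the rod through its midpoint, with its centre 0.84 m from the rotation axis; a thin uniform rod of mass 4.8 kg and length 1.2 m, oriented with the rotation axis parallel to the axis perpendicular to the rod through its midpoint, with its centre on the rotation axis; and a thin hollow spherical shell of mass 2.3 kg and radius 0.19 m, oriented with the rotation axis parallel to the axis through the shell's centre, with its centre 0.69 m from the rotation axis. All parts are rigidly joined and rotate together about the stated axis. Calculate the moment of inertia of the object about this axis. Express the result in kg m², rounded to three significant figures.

Thin rod: I_cm = (1/12)ML² = (1/12)(5.5)(0.5)² = 0.11458 kg m²; centre at d = 0.84 m, so the parallel axis theorem gives I = 0.11458 + (5.5)(0.84)² = 3.9954 kg m².
Thin rod: I_cm = (1/12)ML² = (1/12)(4.8)(1.2)² = 0.576 kg m²; axis through the centre, so I = 0.576 kg m².
Spherical shell: I_cm = (2/3)MR² = (2/3)(2.3)(0.19)² = 0.055353 kg m²; centre at d = 0.69 m, so the parallel axis theorem gives I = 0.055353 + (2.3)(0.69)² = 1.1504 kg m².
Total I = 3.9954 + 0.576 + 1.1504 = 5.7218 kg m².

5.72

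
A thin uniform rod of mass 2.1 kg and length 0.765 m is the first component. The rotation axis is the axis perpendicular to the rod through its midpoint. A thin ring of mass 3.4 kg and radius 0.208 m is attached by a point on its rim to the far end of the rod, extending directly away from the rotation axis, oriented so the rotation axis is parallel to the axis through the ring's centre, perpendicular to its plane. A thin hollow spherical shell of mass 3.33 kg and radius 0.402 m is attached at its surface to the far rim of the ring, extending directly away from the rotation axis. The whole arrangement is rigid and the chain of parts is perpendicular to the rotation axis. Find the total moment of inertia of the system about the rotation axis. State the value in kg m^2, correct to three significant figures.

6.59

Thin rod: I_cm = (1/12)ML² = (1/12)(2.1)(0.765)² = 0.10241 kg m^2; axis through the centre, so I = 0.10241 kg m^2.
Thin ring: I_cm = MR² = (3.4)(0.208)² = 0.1471 kg m^2; centre at d = 0.3825 + 0.208 = 0.5905 m, so I = I_cm + Md² gives I = 0.1471 + (3.4)(0.5905)² = 1.3326 kg m^2.
Spherical shell: I_cm = (2/3)MR² = (2/3)(3.33)(0.402)² = 0.35876 kg m^2; centre at d = 0.3825 + 0.208 + 0.208 + 0.402 = 1.2005 m, so I = I_cm + Md² gives I = 0.35876 + (3.33)(1.2005)² = 5.158 kg m^2.
Total I = 0.10241 + 1.3326 + 5.158 = 6.593 kg m^2.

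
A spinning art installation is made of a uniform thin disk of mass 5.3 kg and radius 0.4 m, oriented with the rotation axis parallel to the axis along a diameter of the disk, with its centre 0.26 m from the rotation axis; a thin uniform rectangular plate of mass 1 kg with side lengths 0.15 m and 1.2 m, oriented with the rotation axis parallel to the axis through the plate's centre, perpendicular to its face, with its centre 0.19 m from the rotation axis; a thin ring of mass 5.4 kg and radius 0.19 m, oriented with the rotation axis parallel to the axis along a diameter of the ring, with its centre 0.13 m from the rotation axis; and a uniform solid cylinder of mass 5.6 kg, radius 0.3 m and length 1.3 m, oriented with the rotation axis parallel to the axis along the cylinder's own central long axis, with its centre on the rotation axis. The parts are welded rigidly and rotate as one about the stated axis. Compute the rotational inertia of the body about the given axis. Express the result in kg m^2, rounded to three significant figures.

Thin disk: I_cm = (1/4)MR² = (1/4)(5.3)(0.4)² = 0.212 kg m^2; centre at d = 0.26 m, so the parallel axis theorem gives I = 0.212 + (5.3)(0.26)² = 0.57028 kg m^2.
Rectangular plate: I_cm = (1/12)M(a²+b²) = (1/12)(1)[(0.15)² + (1.2)²] = 0.12187 kg m^2; centre at d = 0.19 m, so the parallel axis theorem gives I = 0.12187 + (1)(0.19)² = 0.15797 kg m^2.
Thin ring: I_cm = (1/2)MR² = (1/2)(5.4)(0.19)² = 0.09747 kg m^2; centre at d = 0.13 m, so the parallel axis theorem gives I = 0.09747 + (5.4)(0.13)² = 0.18873 kg m^2.
Solid cylinder: I_cm = (1/2)MR² = (1/2)(5.6)(0.3)² = 0.252 kg m^2; axis through the centre, so I = 0.252 kg m^2.
Total I = 0.57028 + 0.15797 + 0.18873 + 0.252 = 1.169 kg m^2.

1.17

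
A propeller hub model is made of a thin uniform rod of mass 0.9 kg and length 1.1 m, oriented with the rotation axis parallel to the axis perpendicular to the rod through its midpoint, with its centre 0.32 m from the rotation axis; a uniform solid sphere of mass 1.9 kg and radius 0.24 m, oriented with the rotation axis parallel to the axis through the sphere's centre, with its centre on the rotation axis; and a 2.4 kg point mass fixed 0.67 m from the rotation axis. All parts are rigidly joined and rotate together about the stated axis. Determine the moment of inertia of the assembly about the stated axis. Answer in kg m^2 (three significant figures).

1.30

Thin rod: I_cm = (1/12)ML² = (1/12)(0.9)(1.1)² = 0.09075 kg m^2; centre at d = 0.32 m, so I = I_cm + Md² gives I = 0.09075 + (0.9)(0.32)² = 0.18291 kg m^2.
Solid sphere: I_cm = (2/5)MR² = (2/5)(1.9)(0.24)² = 0.043776 kg m^2; axis through the centre, so I = 0.043776 kg m^2.
Point mass: I_cm = 0; centre at d = 0.67 m, so I = I_cm + Md² gives I = 0 + (2.4)(0.67)² = 1.0774 kg m^2.
Total I = 0.18291 + 0.043776 + 1.0774 = 1.304 kg m^2.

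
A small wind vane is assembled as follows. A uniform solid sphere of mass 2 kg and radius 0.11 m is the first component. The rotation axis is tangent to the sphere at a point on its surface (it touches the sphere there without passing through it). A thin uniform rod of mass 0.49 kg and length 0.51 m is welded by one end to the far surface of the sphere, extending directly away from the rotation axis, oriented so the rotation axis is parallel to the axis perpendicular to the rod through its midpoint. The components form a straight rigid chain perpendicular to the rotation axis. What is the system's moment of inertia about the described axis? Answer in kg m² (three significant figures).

0.155

Solid sphere: I_cm = (2/5)MR² = (2/5)(2)(0.11)² = 0.00968 kg m²; centre at d = 0.11 m, so I = I_cm + Md² gives I = 0.00968 + (2)(0.11)² = 0.03388 kg m².
Thin rod: I_cm = (1/12)ML² = (1/12)(0.49)(0.51)² = 0.010621 kg m²; centre at d = 0.11 + 0.11 + 0.255 = 0.475 m, so I = I_cm + Md² gives I = 0.010621 + (0.49)(0.475)² = 0.12118 kg m².
Total I = 0.03388 + 0.12118 = 0.15506 kg m².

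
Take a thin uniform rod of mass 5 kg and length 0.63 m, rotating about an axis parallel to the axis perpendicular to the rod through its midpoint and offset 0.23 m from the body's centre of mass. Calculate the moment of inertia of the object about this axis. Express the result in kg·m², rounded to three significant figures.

0.430

I_cm = (1/12)ML² = (1/12)(5)(0.63)² = 0.16537 kg·m²; centre at d = 0.23 m, so I = I_cm + Md² gives I = 0.16537 + (5)(0.23)² = 0.42988 kg·m².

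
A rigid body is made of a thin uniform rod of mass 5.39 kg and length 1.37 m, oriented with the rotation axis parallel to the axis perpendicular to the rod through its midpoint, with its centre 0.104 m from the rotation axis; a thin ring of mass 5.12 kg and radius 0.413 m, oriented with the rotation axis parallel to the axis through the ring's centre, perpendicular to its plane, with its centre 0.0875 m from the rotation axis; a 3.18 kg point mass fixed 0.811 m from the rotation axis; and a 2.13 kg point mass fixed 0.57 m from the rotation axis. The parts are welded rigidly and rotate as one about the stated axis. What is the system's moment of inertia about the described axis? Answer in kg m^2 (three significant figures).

4.60

Thin rod: I_cm = (1/12)ML² = (1/12)(5.39)(1.37)² = 0.84304 kg m^2; centre at d = 0.104 m, so the parallel axis theorem gives I = 0.84304 + (5.39)(0.104)² = 0.90134 kg m^2.
Thin ring: I_cm = MR² = (5.12)(0.413)² = 0.87331 kg m^2; centre at d = 0.0875 m, so the parallel axis theorem gives I = 0.87331 + (5.12)(0.0875)² = 0.91251 kg m^2.
Point mass: I_cm = 0; centre at d = 0.811 m, so the parallel axis theorem gives I = 0 + (3.18)(0.811)² = 2.0916 kg m^2.
Point mass: I_cm = 0; centre at d = 0.57 m, so the parallel axis theorem gives I = 0 + (2.13)(0.57)² = 0.69204 kg m^2.
Total I = 0.90134 + 0.91251 + 2.0916 + 0.69204 = 4.5974 kg m^2.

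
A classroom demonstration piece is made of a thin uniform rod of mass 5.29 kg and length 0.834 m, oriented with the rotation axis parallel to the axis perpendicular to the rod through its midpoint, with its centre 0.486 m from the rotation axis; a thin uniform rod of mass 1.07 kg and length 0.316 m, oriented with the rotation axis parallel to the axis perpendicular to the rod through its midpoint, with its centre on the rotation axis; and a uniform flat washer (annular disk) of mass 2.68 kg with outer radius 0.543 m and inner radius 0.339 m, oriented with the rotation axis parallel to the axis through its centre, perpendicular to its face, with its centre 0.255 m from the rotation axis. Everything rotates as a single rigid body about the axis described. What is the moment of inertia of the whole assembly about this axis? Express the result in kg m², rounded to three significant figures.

Thin rod: I_cm = (1/12)ML² = (1/12)(5.29)(0.834)² = 0.30662 kg m²; centre at d = 0.486 m, so the parallel axis theorem gives I = 0.30662 + (5.29)(0.486)² = 1.5561 kg m².
Thin rod: I_cm = (1/12)ML² = (1/12)(1.07)(0.316)² = 0.0089038 kg m²; axis through the centre, so I = 0.0089038 kg m².
Annular disk: I_cm = (1/2)M(R²+r²) = (1/2)(2.68)[(0.543)² + (0.339)²] = 0.54909 kg m²; centre at d = 0.255 m, so the parallel axis theorem gives I = 0.54909 + (2.68)(0.255)² = 0.72336 kg m².
Total I = 1.5561 + 0.0089038 + 0.72336 = 2.2884 kg m².

2.29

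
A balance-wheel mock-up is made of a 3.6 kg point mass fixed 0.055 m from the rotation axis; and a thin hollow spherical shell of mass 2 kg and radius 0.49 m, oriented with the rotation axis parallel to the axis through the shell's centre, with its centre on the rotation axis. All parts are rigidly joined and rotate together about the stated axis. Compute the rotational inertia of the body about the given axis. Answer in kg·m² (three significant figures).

0.331

Point mass: I_cm = 0; centre at d = 0.055 m, so the parallel axis theorem gives I = 0 + (3.6)(0.055)² = 0.01089 kg·m².
Spherical shell: I_cm = (2/3)MR² = (2/3)(2)(0.49)² = 0.32013 kg·m²; axis through the centre, so I = 0.32013 kg·m².
Total I = 0.01089 + 0.32013 = 0.33102 kg·m².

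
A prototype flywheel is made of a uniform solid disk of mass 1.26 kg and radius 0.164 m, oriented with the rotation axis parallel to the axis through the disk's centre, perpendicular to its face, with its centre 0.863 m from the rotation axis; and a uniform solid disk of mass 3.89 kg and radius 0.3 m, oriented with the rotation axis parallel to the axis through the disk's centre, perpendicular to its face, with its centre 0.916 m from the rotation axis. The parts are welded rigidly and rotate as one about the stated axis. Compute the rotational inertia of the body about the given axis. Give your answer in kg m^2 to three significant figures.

4.39

Solid disk: I_cm = (1/2)MR² = (1/2)(1.26)(0.164)² = 0.016944 kg m^2; centre at d = 0.863 m, so the parallel axis theorem gives I = 0.016944 + (1.26)(0.863)² = 0.95535 kg m^2.
Solid disk: I_cm = (1/2)MR² = (1/2)(3.89)(0.3)² = 0.17505 kg m^2; centre at d = 0.916 m, so the parallel axis theorem gives I = 0.17505 + (3.89)(0.916)² = 3.439 kg m^2.
Total I = 0.95535 + 3.439 = 4.3943 kg m^2.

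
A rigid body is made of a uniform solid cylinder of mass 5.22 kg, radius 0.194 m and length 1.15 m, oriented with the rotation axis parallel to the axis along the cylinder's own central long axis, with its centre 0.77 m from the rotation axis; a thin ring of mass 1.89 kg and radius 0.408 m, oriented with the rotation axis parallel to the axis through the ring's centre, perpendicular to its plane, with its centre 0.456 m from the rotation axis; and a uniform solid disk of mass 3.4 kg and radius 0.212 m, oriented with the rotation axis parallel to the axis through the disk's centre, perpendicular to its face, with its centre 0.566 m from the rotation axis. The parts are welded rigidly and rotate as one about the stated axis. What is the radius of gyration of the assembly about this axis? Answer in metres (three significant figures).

Solid cylinder: I_cm = (1/2)MR² = (1/2)(5.22)(0.194)² = 0.09823 kg m^2; centre at d = 0.77 m, so I = I_cm + Md² gives I = 0.09823 + (5.22)(0.77)² = 3.1932 kg m^2.
Thin ring: I_cm = MR² = (1.89)(0.408)² = 0.31462 kg m^2; centre at d = 0.456 m, so I = I_cm + Md² gives I = 0.31462 + (1.89)(0.456)² = 0.70762 kg m^2.
Solid disk: I_cm = (1/2)MR² = (1/2)(3.4)(0.212)² = 0.076405 kg m^2; centre at d = 0.566 m, so I = I_cm + Md² gives I = 0.076405 + (3.4)(0.566)² = 1.1656 kg m^2.
Total I = 5.0664 kg m^2; total mass M = 10.51 kg.
k = √(I/M) = √(5.0664/10.51) = 0.6943 m.

0.694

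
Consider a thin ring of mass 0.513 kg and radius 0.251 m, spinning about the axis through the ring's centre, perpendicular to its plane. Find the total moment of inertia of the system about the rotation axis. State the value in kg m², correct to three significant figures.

0.0323

I_cm = MR² = (0.513)(0.251)² = 0.03232 kg m²; axis through the centre, so I = 0.03232 kg m².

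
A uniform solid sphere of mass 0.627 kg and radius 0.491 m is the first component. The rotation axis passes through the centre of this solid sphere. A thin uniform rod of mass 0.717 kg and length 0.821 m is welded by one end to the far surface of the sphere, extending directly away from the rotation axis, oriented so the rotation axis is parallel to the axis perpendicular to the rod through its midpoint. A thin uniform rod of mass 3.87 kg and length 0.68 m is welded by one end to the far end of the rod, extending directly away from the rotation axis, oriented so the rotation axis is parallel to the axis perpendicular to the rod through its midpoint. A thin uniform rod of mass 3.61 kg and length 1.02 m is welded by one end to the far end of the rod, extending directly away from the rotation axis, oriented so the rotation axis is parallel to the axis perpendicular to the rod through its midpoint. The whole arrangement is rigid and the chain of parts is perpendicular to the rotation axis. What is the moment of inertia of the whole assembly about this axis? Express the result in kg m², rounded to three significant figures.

34.3

Solid sphere: I_cm = (2/5)MR² = (2/5)(0.627)(0.491)² = 0.060463 kg m²; axis through the centre, so I = 0.060463 kg m².
Thin rod: I_cm = (1/12)ML² = (1/12)(0.717)(0.821)² = 0.040274 kg m²; centre at d = 0.491 + 0.4105 = 0.9015 m, so I = I_cm + Md² gives I = 0.040274 + (0.717)(0.9015)² = 0.62298 kg m².
Thin rod: I_cm = (1/12)ML² = (1/12)(3.87)(0.68)² = 0.14912 kg m²; centre at d = 0.491 + 0.4105 + 0.4105 + 0.34 = 1.652 m, so I = I_cm + Md² gives I = 0.14912 + (3.87)(1.652)² = 10.711 kg m².
Thin rod: I_cm = (1/12)ML² = (1/12)(3.61)(1.02)² = 0.31299 kg m²; centre at d = 0.491 + 0.4105 + 0.4105 + 0.34 + 0.34 + 0.51 = 2.502 m, so I = I_cm + Md² gives I = 0.31299 + (3.61)(2.502)² = 22.912 kg m².
Total I = 0.060463 + 0.62298 + 10.711 + 22.912 = 34.306 kg m².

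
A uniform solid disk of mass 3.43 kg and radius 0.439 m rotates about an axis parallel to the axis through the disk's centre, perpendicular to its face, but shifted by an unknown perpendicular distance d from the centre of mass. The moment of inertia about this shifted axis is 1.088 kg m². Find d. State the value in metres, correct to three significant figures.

About the centre-of-mass axis, I_cm = (1/2)MR² = (1/2)(3.43)(0.439)² = 0.33052 kg m².
Parallel axis theorem: I = I_cm + Md², so Md² = 1.088 − 0.33052 = 0.75748 kg m².
d = √(0.75748 / 3.43) = 0.46994 m.

0.470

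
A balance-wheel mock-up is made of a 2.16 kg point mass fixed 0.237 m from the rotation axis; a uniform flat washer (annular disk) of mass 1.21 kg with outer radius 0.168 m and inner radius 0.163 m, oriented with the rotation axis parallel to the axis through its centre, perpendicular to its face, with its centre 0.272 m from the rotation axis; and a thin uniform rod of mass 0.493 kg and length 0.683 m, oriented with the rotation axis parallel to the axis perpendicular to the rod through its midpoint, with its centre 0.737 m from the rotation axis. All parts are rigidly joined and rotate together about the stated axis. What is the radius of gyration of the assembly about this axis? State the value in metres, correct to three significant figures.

Point mass: I_cm = 0; centre at d = 0.237 m, so I = I_cm + Md² gives I = 0 + (2.16)(0.237)² = 0.12133 kg m².
Annular disk: I_cm = (1/2)M(R²+r²) = (1/2)(1.21)[(0.168)² + (0.163)²] = 0.03315 kg m²; centre at d = 0.272 m, so I = I_cm + Md² gives I = 0.03315 + (1.21)(0.272)² = 0.12267 kg m².
Thin rod: I_cm = (1/12)ML² = (1/12)(0.493)(0.683)² = 0.019165 kg m²; centre at d = 0.737 m, so I = I_cm + Md² gives I = 0.019165 + (0.493)(0.737)² = 0.28695 kg m².
Total I = 0.53094 kg m²; total mass M = 3.863 kg.
k = √(I/M) = √(0.53094/3.863) = 0.37073 m.

0.371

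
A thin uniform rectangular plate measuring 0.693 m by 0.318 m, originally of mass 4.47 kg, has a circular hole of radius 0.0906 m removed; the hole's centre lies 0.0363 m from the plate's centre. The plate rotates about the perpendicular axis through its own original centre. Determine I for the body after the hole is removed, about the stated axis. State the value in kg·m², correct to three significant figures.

Unpierced body about its centre: I₀ = (1/12)M(a²+b²) = (1/12)(4.47)[(0.693)² + (0.318)²] = 0.21656 kg·m².
The removed disk has mass m = M·πr²/(ab) = (4.47)·π(0.0906)²/(0.693·0.318) = 0.52306 kg (same uniform areal density).
Its moment of inertia about the rotation axis (parallel-axis theorem): I_hole = (1/2)mr² + md² = (1/2)(0.52306)(0.0906)² + (0.52306)(0.0363)² = 0.002836 kg·m².
Treating the hole as negative mass, I = I₀ − I_hole = 0.21656 − 0.002836 = 0.21373 kg·m².

0.214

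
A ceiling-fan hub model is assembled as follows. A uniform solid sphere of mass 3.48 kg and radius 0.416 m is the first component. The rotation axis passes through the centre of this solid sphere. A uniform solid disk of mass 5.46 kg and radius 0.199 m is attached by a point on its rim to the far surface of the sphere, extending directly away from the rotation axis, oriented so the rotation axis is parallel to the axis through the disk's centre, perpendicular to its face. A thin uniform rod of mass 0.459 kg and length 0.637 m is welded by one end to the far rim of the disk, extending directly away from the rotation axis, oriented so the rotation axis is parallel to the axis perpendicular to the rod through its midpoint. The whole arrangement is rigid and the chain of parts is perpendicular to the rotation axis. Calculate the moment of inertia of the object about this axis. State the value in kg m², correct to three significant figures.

Solid sphere: I_cm = (2/5)MR² = (2/5)(3.48)(0.416)² = 0.24089 kg m²; axis through the centre, so I = 0.24089 kg m².
Solid disk: I_cm = (1/2)MR² = (1/2)(5.46)(0.199)² = 0.10811 kg m²; centre at d = 0.416 + 0.199 = 0.615 m, so the parallel axis theorem gives I = 0.10811 + (5.46)(0.615)² = 2.1732 kg m².
Thin rod: I_cm = (1/12)ML² = (1/12)(0.459)(0.637)² = 0.015521 kg m²; centre at d = 0.416 + 0.199 + 0.199 + 0.3185 = 1.1325 m, so the parallel axis theorem gives I = 0.015521 + (0.459)(1.1325)² = 0.60421 kg m².
Total I = 0.24089 + 2.1732 + 0.60421 = 3.0183 kg m².

3.02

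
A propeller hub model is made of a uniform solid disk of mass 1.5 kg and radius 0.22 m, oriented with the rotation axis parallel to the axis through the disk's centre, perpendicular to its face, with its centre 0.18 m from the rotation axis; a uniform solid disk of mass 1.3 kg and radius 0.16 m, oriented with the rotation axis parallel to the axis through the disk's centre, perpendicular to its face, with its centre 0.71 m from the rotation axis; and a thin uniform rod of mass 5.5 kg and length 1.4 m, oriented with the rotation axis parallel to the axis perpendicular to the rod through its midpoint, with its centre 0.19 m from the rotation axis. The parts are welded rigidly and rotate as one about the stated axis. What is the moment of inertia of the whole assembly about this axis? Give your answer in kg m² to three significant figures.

1.85

Solid disk: I_cm = (1/2)MR² = (1/2)(1.5)(0.22)² = 0.0363 kg m²; centre at d = 0.18 m, so the parallel axis theorem gives I = 0.0363 + (1.5)(0.18)² = 0.0849 kg m².
Solid disk: I_cm = (1/2)MR² = (1/2)(1.3)(0.16)² = 0.01664 kg m²; centre at d = 0.71 m, so the parallel axis theorem gives I = 0.01664 + (1.3)(0.71)² = 0.67197 kg m².
Thin rod: I_cm = (1/12)ML² = (1/12)(5.5)(1.4)² = 0.89833 kg m²; centre at d = 0.19 m, so the parallel axis theorem gives I = 0.89833 + (5.5)(0.19)² = 1.0969 kg m².
Total I = 0.0849 + 0.67197 + 1.0969 = 1.8538 kg m².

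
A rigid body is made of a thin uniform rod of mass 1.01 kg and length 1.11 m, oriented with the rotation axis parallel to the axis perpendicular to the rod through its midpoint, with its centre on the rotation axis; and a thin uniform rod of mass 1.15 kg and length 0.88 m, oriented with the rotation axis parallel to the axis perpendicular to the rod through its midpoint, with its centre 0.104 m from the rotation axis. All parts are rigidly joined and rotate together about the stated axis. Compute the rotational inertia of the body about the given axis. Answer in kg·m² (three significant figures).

Thin rod: I_cm = (1/12)ML² = (1/12)(1.01)(1.11)² = 0.1037 kg·m²; axis through the centre, so I = 0.1037 kg·m².
Thin rod: I_cm = (1/12)ML² = (1/12)(1.15)(0.88)² = 0.074213 kg·m²; centre at d = 0.104 m, so I = I_cm + Md² gives I = 0.074213 + (1.15)(0.104)² = 0.086652 kg·m².
Total I = 0.1037 + 0.086652 = 0.19035 kg·m².

0.190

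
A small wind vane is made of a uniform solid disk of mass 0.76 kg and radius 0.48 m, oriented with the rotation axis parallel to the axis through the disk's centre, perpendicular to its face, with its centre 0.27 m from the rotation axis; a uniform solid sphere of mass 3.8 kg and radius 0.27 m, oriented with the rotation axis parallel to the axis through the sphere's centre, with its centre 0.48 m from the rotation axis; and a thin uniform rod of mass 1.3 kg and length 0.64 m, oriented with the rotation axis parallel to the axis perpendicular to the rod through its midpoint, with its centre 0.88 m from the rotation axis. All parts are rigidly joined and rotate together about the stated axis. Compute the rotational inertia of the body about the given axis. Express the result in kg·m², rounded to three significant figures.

2.18

Solid disk: I_cm = (1/2)MR² = (1/2)(0.76)(0.48)² = 0.087552 kg·m²; centre at d = 0.27 m, so I = I_cm + Md² gives I = 0.087552 + (0.76)(0.27)² = 0.14296 kg·m².
Solid sphere: I_cm = (2/5)MR² = (2/5)(3.8)(0.27)² = 0.11081 kg·m²; centre at d = 0.48 m, so I = I_cm + Md² gives I = 0.11081 + (3.8)(0.48)² = 0.98633 kg·m².
Thin rod: I_cm = (1/12)ML² = (1/12)(1.3)(0.64)² = 0.044373 kg·m²; centre at d = 0.88 m, so I = I_cm + Md² gives I = 0.044373 + (1.3)(0.88)² = 1.0511 kg·m².
Total I = 0.14296 + 0.98633 + 1.0511 = 2.1804 kg·m².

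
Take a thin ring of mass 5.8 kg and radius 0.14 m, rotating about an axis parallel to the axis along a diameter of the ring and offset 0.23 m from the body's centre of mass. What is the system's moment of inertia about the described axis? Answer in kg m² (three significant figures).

I_cm = (1/2)MR² = (1/2)(5.8)(0.14)² = 0.05684 kg m²; centre at d = 0.23 m, so the parallel axis theorem gives I = 0.05684 + (5.8)(0.23)² = 0.36366 kg m².

0.364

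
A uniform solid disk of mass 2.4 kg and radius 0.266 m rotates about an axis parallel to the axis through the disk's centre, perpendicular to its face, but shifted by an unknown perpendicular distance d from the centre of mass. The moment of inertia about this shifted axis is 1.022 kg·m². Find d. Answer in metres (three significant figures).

About the centre-of-mass axis, I_cm = (1/2)MR² = (1/2)(2.4)(0.266)² = 0.084907 kg·m².
Parallel axis theorem: I = I_cm + Md², so Md² = 1.022 − 0.084907 = 0.93709 kg·m².
d = √(0.93709 / 2.4) = 0.62486 m.

0.625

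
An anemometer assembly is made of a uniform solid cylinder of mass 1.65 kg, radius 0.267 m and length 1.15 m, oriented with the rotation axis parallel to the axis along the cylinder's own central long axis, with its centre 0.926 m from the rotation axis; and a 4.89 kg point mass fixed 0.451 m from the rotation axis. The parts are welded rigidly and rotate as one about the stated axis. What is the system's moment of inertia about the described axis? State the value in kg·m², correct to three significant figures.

2.47

Solid cylinder: I_cm = (1/2)MR² = (1/2)(1.65)(0.267)² = 0.058813 kg·m²; centre at d = 0.926 m, so I = I_cm + Md² gives I = 0.058813 + (1.65)(0.926)² = 1.4736 kg·m².
Point mass: I_cm = 0; centre at d = 0.451 m, so I = I_cm + Md² gives I = 0 + (4.89)(0.451)² = 0.99463 kg·m².
Total I = 1.4736 + 0.99463 = 2.4683 kg·m².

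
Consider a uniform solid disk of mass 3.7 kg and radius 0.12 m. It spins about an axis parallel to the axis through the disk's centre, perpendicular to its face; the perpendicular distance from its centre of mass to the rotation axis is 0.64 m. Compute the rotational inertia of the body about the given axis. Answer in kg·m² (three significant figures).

I_cm = (1/2)MR² = (1/2)(3.7)(0.12)² = 0.02664 kg·m²; centre at d = 0.64 m, so the parallel axis theorem gives I = 0.02664 + (3.7)(0.64)² = 1.5422 kg·m².

1.54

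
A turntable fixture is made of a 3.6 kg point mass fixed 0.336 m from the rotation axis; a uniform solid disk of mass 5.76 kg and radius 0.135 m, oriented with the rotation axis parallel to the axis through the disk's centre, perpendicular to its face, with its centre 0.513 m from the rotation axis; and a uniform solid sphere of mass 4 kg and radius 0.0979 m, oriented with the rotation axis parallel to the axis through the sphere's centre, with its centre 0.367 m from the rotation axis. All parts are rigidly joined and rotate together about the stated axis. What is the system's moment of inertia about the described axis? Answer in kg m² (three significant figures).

2.53

Point mass: I_cm = 0; centre at d = 0.336 m, so I = I_cm + Md² gives I = 0 + (3.6)(0.336)² = 0.40643 kg m².
Solid disk: I_cm = (1/2)MR² = (1/2)(5.76)(0.135)² = 0.052488 kg m²; centre at d = 0.513 m, so I = I_cm + Md² gives I = 0.052488 + (5.76)(0.513)² = 1.5683 kg m².
Solid sphere: I_cm = (2/5)MR² = (2/5)(4)(0.0979)² = 0.015335 kg m²; centre at d = 0.367 m, so I = I_cm + Md² gives I = 0.015335 + (4)(0.367)² = 0.55409 kg m².
Total I = 0.40643 + 1.5683 + 0.55409 = 2.5289 kg m².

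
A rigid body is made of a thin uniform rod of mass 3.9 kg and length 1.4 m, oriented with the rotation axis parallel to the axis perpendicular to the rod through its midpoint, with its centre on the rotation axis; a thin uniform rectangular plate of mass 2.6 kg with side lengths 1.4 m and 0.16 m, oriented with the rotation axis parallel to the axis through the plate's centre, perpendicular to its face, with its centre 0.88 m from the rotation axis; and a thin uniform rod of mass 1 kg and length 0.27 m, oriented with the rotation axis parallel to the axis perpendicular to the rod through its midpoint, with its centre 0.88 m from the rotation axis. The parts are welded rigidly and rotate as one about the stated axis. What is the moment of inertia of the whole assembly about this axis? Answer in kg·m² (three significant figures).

Thin rod: I_cm = (1/12)ML² = (1/12)(3.9)(1.4)² = 0.637 kg·m²; axis through the centre, so I = 0.637 kg·m².
Rectangular plate: I_cm = (1/12)M(a²+b²) = (1/12)(2.6)[(1.4)² + (0.16)²] = 0.43021 kg·m²; centre at d = 0.88 m, so I = I_cm + Md² gives I = 0.43021 + (2.6)(0.88)² = 2.4437 kg·m².
Thin rod: I_cm = (1/12)ML² = (1/12)(1)(0.27)² = 0.006075 kg·m²; centre at d = 0.88 m, so I = I_cm + Md² gives I = 0.006075 + (1)(0.88)² = 0.78048 kg·m².
Total I = 0.637 + 2.4437 + 0.78048 = 3.8611 kg·m².

3.86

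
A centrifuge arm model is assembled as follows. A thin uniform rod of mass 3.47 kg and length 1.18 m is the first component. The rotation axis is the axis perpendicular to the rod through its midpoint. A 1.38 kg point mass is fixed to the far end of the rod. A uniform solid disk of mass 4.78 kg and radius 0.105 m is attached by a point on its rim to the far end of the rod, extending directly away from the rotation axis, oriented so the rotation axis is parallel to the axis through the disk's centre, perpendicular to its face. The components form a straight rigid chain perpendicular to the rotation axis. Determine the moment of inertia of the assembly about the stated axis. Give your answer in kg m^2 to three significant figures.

Thin rod: I_cm = (1/12)ML² = (1/12)(3.47)(1.18)² = 0.40264 kg m^2; axis through the centre, so I = 0.40264 kg m^2.
Point mass: I_cm = 0; centre at d = 0.59 m, so the parallel axis theorem gives I = 0 + (1.38)(0.59)² = 0.48038 kg m^2.
Solid disk: I_cm = (1/2)MR² = (1/2)(4.78)(0.105)² = 0.02635 kg m^2; centre at d = 0.59 + 0.105 = 0.695 m, so the parallel axis theorem gives I = 0.02635 + (4.78)(0.695)² = 2.3352 kg m^2.
Total I = 0.40264 + 0.48038 + 2.3352 = 3.2182 kg m^2.

3.22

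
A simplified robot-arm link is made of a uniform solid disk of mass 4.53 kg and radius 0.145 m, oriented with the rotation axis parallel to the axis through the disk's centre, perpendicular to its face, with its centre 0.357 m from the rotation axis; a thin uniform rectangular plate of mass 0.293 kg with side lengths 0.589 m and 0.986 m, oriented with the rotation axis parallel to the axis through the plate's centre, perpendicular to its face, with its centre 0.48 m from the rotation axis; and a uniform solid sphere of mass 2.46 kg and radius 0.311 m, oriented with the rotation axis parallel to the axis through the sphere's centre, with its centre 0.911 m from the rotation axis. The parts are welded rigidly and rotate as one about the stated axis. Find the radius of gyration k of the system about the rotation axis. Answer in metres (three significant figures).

Solid disk: I_cm = (1/2)MR² = (1/2)(4.53)(0.145)² = 0.047622 kg m^2; centre at d = 0.357 m, so the parallel axis theorem gives I = 0.047622 + (4.53)(0.357)² = 0.62497 kg m^2.
Rectangular plate: I_cm = (1/12)M(a²+b²) = (1/12)(0.293)[(0.589)² + (0.986)²] = 0.032208 kg m^2; centre at d = 0.48 m, so the parallel axis theorem gives I = 0.032208 + (0.293)(0.48)² = 0.099716 kg m^2.
Solid sphere: I_cm = (2/5)MR² = (2/5)(2.46)(0.311)² = 0.095173 kg m^2; centre at d = 0.911 m, so the parallel axis theorem gives I = 0.095173 + (2.46)(0.911)² = 2.1368 kg m^2.
Total I = 2.8615 kg m^2; total mass M = 7.283 kg.
k = √(I/M) = √(2.8615/7.283) = 0.62681 m.

0.627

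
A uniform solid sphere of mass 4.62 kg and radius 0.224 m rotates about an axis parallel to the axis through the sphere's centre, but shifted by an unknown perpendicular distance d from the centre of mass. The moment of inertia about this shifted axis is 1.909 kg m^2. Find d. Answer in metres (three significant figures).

About the centre-of-mass axis, I_cm = (2/5)MR² = (2/5)(4.62)(0.224)² = 0.092725 kg m^2.
Parallel axis theorem: I = I_cm + Md², so Md² = 1.909 − 0.092725 = 1.8163 kg m^2.
d = √(1.8163 / 4.62) = 0.627 m.

0.627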